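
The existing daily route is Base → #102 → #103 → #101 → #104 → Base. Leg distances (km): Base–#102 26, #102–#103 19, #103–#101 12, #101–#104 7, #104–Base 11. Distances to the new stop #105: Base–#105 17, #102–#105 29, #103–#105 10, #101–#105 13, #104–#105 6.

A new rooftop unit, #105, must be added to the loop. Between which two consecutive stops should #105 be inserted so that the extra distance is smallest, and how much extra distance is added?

Insertion cost between consecutive stops i–j is d(i,#105) + d(#105,j) − d(i,j):
  between Base and #102: 17 + 29 − 26 = 20
  between #102 and #103: 29 + 10 − 19 = 20
  between #103 and #101: 10 + 13 − 12 = 11
  between #101 and #104: 13 + 6 − 7 = 12
  between #104 and Base: 6 + 17 − 11 = 12
Cheapest insertion is between #103 and #101, adding 11.
New total = 75 + 11 = 86.

Minimum extra distance: 11 km, inserting #105 between #103 and #101.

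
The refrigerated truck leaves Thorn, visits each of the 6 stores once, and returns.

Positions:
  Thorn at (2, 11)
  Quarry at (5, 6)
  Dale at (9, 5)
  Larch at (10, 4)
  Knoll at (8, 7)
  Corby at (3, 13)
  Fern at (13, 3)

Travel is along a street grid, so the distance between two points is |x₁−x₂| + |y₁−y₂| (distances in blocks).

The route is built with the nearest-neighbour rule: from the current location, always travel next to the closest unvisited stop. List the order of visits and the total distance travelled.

44 blocks along Thorn → Corby → Quarry → Knoll → Dale → Larch → Fern → Thorn.

From Thorn: distances to unvisited — Corby=3, Quarry=8, Knoll=10, Dale=13, Larch=15, Fern=19. Nearest is Corby (3).
From Corby: distances to unvisited — Quarry=9, Knoll=11, Dale=14, Larch=16, Fern=20. Nearest is Quarry (9).
From Quarry: distances to unvisited — Knoll=4, Dale=5, Larch=7, Fern=11. Nearest is Knoll (4).
From Knoll: distances to unvisited — Dale=3, Larch=5, Fern=9. Nearest is Dale (3).
From Dale: distances to unvisited — Larch=2, Fern=6. Nearest is Larch (2).
From Larch: distances to unvisited — Fern=4. Nearest is Fern (4).
Return Fern→Thorn: 19.
Total = 3 + 9 + 4 + 3 + 2 + 4 + 19 = 44.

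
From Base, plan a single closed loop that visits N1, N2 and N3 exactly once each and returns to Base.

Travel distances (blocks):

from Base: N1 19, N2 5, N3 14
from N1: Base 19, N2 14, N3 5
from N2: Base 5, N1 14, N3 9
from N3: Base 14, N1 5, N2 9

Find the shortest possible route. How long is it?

Base→N1→N2→N3→Base: 19+14+9+14 = 56
Base→N1→N3→N2→Base: 19+5+9+5 = 38
Base→N2→N1→N3→Base: 5+14+5+14 = 38
The minimum is 38.
One optimal route: Base → N1 → N3 → N2 → Base (or its reverse).

Minimum total distance: 38 blocks.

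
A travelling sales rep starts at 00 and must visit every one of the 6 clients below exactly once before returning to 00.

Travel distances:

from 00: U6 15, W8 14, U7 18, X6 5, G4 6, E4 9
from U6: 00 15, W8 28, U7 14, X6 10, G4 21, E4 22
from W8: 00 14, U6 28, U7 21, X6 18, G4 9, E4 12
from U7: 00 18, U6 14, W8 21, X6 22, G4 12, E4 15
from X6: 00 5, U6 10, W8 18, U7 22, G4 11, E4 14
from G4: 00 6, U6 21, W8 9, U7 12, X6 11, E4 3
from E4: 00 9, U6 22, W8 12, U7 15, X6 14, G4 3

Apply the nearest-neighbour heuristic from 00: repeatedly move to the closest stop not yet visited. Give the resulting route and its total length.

Nearest-neighbour total = 70; route 00 → X6 → U6 → U7 → G4 → E4 → W8 → 00.

00 → [X6:5 / G4:6 / E4:9 / W8:14 / U6:15 / U7:18] → X6 (5)
X6 → [U6:10 / G4:11 / E4:14 / W8:18 / U7:22] → U6 (10)
U6 → [U7:14 / G4:21 / E4:22 / W8:28] → U7 (14)
U7 → [G4:12 / E4:15 / W8:21] → G4 (12)
G4 → [E4:3 / W8:9] → E4 (3)
E4 → [W8:12] → W8 (12)
Return W8→00: 14.
Total = 5 + 10 + 14 + 12 + 3 + 12 + 14 = 70.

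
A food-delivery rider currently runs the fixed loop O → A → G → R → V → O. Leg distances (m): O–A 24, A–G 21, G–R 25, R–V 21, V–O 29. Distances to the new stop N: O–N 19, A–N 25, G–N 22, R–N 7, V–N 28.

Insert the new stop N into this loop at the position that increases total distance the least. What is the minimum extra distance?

Insertion cost between consecutive stops i–j is d(i,N) + d(N,j) − d(i,j):
  between O and A: 19 + 25 − 24 = 20
  between A and G: 25 + 22 − 21 = 26
  between G and R: 22 + 7 − 25 = 4
  between R and V: 7 + 28 − 21 = 14
  between V and O: 28 + 19 − 29 = 18
Cheapest insertion is between G and R, adding 4.
New total = 120 + 4 = 124.

+4 m — insert N between G and R.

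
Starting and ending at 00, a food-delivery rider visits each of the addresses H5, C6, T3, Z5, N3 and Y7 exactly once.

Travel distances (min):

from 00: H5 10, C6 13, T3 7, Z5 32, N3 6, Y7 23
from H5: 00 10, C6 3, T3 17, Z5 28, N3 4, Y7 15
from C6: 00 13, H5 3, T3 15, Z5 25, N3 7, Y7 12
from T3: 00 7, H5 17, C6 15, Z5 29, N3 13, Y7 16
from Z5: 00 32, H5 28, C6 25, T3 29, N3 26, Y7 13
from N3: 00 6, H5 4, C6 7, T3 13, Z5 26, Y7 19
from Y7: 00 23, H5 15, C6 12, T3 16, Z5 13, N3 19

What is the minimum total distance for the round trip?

74 min — the shortest possible round trip.

There are 360 distinct closed tours to check (reversals are equivalent).
00 → H5 → C6 → T3 → Z5 → N3 → Y7 → 00: 10+3+15+29+26+19+23 = 125
00 → H5 → C6 → T3 → Z5 → Y7 → N3 → 00: 10+3+15+29+13+19+6 = 95
00 → H5 → C6 → T3 → N3 → Z5 → Y7 → 00: 10+3+15+13+26+13+23 = 103
00 → H5 → C6 → T3 → N3 → Y7 → Z5 → 00: 10+3+15+13+19+13+32 = 105
00 → H5 → C6 → T3 → Y7 → Z5 → N3 → 00: 10+3+15+16+13+26+6 = 89
00 → H5 → C6 → T3 → Y7 → N3 → Z5 → 00: 10+3+15+16+19+26+32 = 121
00 → H5 → C6 → Z5 → T3 → N3 → Y7 → 00: 10+3+25+29+13+19+23 = 122
00 → H5 → C6 → Z5 → T3 → Y7 → N3 → 00: 10+3+25+29+16+19+6 = 108
… (352 more)
00 → T3 → Z5 → Y7 → C6 → H5 → N3 → 00: 7+29+13+12+3+4+6 = 74  ← best
The minimum is 74.
One optimal route: 00 → T3 → Z5 → Y7 → C6 → H5 → N3 → 00 (or its reverse).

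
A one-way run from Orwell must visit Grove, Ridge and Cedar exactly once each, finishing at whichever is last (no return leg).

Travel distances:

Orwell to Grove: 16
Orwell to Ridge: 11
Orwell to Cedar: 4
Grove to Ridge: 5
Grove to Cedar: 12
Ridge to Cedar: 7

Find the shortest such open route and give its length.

There are 3! = 6 possible orderings.
Orwell → Grove → Ridge → Cedar: 16+5+7 = 28
Orwell → Grove → Cedar → Ridge: 16+12+7 = 35
Orwell → Ridge → Grove → Cedar: 11+5+12 = 28
Orwell → Ridge → Cedar → Grove: 11+7+12 = 30
Orwell → Cedar → Grove → Ridge: 4+12+5 = 21
Orwell → Cedar → Ridge → Grove: 4+7+5 = 16
The minimum is 16.
One shortest path: Orwell → Cedar → Ridge → Grove.

Minimum one-way distance = 16.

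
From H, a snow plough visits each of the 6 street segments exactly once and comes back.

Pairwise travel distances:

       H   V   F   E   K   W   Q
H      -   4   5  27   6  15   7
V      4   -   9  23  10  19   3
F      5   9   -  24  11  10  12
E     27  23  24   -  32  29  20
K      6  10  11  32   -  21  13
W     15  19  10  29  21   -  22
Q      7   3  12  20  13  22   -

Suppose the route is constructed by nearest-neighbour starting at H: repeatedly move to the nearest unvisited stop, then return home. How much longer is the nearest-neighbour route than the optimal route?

From H: V=4, F=5, K=6, Q=7, W=15, E=27 → choose V (4).
From V: Q=3, F=9, K=10, W=19, E=23 → choose Q (3).
From Q: F=12, K=13, E=20, W=22 → choose F (12).
From F: W=10, K=11, E=24 → choose W (10).
From W: K=21, E=29 → choose K (21).
From K: E=32 → choose E (32).
NN route H → V → Q → F → W → K → E → H costs 109.
Optimal: H → V → Q → E → W → F → K → H costs 83 (by enumerating all 360 distinct tours).
Excess = 109 − 83 = 26.

26 longer than the optimal tour.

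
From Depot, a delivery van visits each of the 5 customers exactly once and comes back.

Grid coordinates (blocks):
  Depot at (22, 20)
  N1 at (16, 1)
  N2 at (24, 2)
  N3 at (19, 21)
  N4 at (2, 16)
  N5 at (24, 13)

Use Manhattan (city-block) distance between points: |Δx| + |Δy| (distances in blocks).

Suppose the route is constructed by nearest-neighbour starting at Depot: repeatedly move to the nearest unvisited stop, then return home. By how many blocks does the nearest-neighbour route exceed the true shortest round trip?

Depot: N3=4, N5=9, N2=20, N4=24, N1=25 ⇒ N3
N3: N5=13, N4=22, N1=23, N2=24 ⇒ N5
N5: N2=11, N1=20, N4=25 ⇒ N2
N2: N1=9, N4=36 ⇒ N1
N1: N4=29 ⇒ N4
NN route Depot → N3 → N5 → N2 → N1 → N4 → Depot costs 90.
Optimal: Depot → N3 → N4 → N1 → N2 → N5 → Depot costs 84 (by enumerating all 60 distinct tours).
Excess = 90 − 84 = 6.

6 blocks longer than the optimal tour.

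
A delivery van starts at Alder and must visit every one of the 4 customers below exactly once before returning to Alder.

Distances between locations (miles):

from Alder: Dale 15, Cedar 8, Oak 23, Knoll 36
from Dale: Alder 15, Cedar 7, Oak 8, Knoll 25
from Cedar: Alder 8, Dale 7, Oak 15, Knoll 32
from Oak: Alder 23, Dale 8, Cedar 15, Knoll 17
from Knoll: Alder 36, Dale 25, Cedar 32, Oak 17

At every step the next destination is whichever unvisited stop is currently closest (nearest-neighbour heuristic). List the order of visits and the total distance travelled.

From Alder: distances to unvisited — Cedar=8, Dale=15, Oak=23, Knoll=36. Nearest is Cedar (8).
From Cedar: distances to unvisited — Dale=7, Oak=15, Knoll=32. Nearest is Dale (7).
From Dale: distances to unvisited — Oak=8, Knoll=25. Nearest is Oak (8).
From Oak: distances to unvisited — Knoll=17. Nearest is Knoll (17).
Return Knoll→Alder: 36.
Total = 8 + 7 + 8 + 17 + 36 = 76.

76 miles along Alder → Cedar → Dale → Oak → Knoll → Alder.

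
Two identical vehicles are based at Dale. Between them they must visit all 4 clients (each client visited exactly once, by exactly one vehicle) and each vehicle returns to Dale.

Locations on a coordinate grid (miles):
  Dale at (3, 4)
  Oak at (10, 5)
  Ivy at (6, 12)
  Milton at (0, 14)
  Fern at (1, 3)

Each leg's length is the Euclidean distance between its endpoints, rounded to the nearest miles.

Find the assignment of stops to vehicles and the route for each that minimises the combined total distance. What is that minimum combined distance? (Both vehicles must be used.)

Minimum combined distance: 35 miles.

Check every non-empty split of the stops between the two vehicles; for each half take its own optimal tour:
  {Oak} + {Ivy, Milton, Fern}: 14 + 28 = 42
  {Ivy} + {Oak, Milton, Fern}: 18 + 33 = 51
  {Oak, Ivy} + {Milton, Fern}: 24 + 23 = 47
  {Milton} + {Oak, Ivy, Fern}: 20 + 27 = 47
  {Oak, Milton} + {Ivy, Fern}: 30 + 21 = 51
  {Ivy, Milton} + {Oak, Fern}: 25 + 18 = 43
  … (7 splits in total)
  {Oak, Ivy, Milton} + {Fern}: 31 + 4 = 35  ← best
Best: vehicle 1 Dale → Oak → Ivy → Milton → Dale = 31; vehicle 2 Dale → Fern → Dale = 4; combined 35.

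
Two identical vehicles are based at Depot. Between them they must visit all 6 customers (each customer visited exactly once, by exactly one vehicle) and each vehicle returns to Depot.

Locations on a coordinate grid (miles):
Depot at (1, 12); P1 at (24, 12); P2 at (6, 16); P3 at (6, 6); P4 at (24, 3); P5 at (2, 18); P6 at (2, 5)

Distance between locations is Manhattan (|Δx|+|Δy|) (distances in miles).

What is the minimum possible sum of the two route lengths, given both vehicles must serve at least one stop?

Check every non-empty split of the stops between the two vehicles; for each half take its own optimal tour:
  {P1} + {P2, P3, P4, P5, P6}: 46 + 76 = 122
  {P2} + {P1, P3, P4, P5, P6}: 18 + 78 = 96
  {P1, P2} + {P3, P4, P5, P6}: 54 + 76 = 130
  {P3} + {P1, P2, P4, P5, P6}: 22 + 76 = 98
  {P1, P3} + {P2, P4, P5, P6}: 58 + 76 = 134
  {P2, P3} + {P1, P4, P5, P6}: 30 + 76 = 106
  … (31 splits in total)
  {P5} + {P1, P2, P3, P4, P6}: 14 + 74 = 88  ← best
Best: vehicle 1 Depot → P5 → Depot = 14; vehicle 2 Depot → P2 → P1 → P4 → P3 → P6 → Depot = 74; combined 88.

88 miles — the smallest possible combined total.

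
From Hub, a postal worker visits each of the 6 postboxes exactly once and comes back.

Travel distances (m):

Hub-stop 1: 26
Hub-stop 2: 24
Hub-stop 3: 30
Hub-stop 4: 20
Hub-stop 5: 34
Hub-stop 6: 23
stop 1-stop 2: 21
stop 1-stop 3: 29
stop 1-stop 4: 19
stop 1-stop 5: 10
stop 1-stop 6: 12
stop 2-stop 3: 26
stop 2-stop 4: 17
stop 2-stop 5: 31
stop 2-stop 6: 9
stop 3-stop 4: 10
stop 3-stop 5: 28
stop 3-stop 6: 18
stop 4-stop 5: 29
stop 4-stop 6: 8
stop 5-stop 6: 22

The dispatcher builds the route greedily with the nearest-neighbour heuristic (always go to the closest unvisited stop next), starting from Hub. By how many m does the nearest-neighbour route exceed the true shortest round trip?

Hub: stop 4=20, stop 6=23, stop 2=24, stop 1=26, stop 3=30, stop 5=34 ⇒ stop 4
stop 4: stop 6=8, stop 3=10, stop 2=17, stop 1=19, stop 5=29 ⇒ stop 6
stop 6: stop 2=9, stop 1=12, stop 3=18, stop 5=22 ⇒ stop 2
stop 2: stop 1=21, stop 3=26, stop 5=31 ⇒ stop 1
stop 1: stop 5=10, stop 3=29 ⇒ stop 5
stop 5: stop 3=28 ⇒ stop 3
NN route Hub → stop 4 → stop 6 → stop 2 → stop 1 → stop 5 → stop 3 → Hub costs 126.
Optimal: Hub → stop 2 → stop 6 → stop 1 → stop 5 → stop 3 → stop 4 → Hub costs 113 (by enumerating all 360 distinct tours).
Excess = 126 − 113 = 13.

The nearest-neighbour route is 13 m longer than optimal.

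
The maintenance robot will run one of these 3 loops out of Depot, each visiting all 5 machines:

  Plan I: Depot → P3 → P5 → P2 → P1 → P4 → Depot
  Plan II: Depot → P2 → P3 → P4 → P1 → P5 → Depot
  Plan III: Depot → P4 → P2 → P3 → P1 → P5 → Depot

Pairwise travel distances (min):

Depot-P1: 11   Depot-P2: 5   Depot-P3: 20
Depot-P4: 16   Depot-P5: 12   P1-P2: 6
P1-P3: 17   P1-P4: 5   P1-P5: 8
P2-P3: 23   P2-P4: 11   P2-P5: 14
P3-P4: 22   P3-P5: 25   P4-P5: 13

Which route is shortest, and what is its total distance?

Plan I: 20 + 25 + 14 + 6 + 5 + 16 = 86
Plan II: 5 + 23 + 22 + 5 + 8 + 12 = 75
Plan III: 16 + 11 + 23 + 17 + 8 + 12 = 87

75 min — Plan II is the shortest.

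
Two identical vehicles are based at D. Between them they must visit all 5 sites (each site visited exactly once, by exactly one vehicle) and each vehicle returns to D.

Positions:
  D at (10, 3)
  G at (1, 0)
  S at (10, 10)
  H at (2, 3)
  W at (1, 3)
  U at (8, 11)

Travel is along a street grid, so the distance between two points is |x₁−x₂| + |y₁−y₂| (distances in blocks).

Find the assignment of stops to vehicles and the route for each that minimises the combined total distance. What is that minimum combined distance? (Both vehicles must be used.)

Check every non-empty split of the stops between the two vehicles; for each half take its own optimal tour:
  {G} + {S, H, W, U}: 24 + 34 = 58
  {S} + {G, H, W, U}: 14 + 40 = 54
  {G, S} + {H, W, U}: 38 + 34 = 72
  {H} + {G, S, W, U}: 16 + 40 = 56
  {G, H} + {S, W, U}: 24 + 34 = 58
  {S, H} + {G, W, U}: 30 + 40 = 70
  … (15 splits in total)
  {G, H, W} + {S, U}: 24 + 20 = 44  ← best
Best: vehicle 1 D → G → W → H → D = 24; vehicle 2 D → S → U → D = 20; combined 44.

Minimum combined distance: 44 blocks.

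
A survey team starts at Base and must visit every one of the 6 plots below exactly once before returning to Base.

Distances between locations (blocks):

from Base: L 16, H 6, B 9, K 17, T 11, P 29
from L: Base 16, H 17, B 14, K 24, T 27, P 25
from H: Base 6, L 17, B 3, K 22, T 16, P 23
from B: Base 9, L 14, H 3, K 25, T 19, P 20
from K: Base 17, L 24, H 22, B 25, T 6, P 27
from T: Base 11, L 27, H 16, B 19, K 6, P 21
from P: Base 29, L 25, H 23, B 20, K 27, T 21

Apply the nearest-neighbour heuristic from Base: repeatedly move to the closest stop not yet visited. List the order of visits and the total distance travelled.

Total distance 103 blocks via the nearest-neighbour route Base → H → B → L → K → T → P → Base.

At Base the remaining stops are H 6, B 9, T 11, L 16, K 17, P 29; go to H.
At H the remaining stops are B 3, T 16, L 17, K 22, P 23; go to B.
At B the remaining stops are L 14, T 19, P 20, K 25; go to L.
At L the remaining stops are K 24, P 25, T 27; go to K.
At K the remaining stops are T 6, P 27; go to T.
At T the remaining stops are P 21; go to P.
Return P→Base: 29.
Total = 6 + 3 + 14 + 24 + 6 + 21 + 29 = 103.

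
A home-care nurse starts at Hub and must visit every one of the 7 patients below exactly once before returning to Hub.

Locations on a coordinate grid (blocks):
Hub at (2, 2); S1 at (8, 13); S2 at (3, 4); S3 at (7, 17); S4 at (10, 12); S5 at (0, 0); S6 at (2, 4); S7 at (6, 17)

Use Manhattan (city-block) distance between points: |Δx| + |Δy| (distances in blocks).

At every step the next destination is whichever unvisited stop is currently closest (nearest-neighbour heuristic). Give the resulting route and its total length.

Hub → [S6:2 / S2:3 / S5:4 / S1:17 / S4:18 / S7:19 / S3:20] → S6 (2)
S6 → [S2:1 / S5:6 / S1:15 / S4:16 / S7:17 / S3:18] → S2 (1)
S2 → [S5:7 / S1:14 / S4:15 / S7:16 / S3:17] → S5 (7)
S5 → [S1:21 / S4:22 / S7:23 / S3:24] → S1 (21)
S1 → [S4:3 / S3:5 / S7:6] → S4 (3)
S4 → [S3:8 / S7:9] → S3 (8)
S3 → [S7:1] → S7 (1)
Return S7→Hub: 19.
Total = 2 + 1 + 7 + 21 + 3 + 8 + 1 + 19 = 62.

Total distance 62 blocks via the nearest-neighbour route Hub → S6 → S2 → S5 → S1 → S4 → S3 → S7 → Hub.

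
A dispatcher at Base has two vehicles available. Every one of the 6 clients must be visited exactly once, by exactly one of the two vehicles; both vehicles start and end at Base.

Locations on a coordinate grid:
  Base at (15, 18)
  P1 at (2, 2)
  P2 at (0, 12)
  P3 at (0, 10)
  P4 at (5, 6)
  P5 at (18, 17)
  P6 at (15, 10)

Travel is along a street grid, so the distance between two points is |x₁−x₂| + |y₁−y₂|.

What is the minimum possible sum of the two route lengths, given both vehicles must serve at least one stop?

Minimum combined distance: 70.

Try each way of splitting the stops between the two vehicles (each non-empty) and, for each split, find the best tour for each vehicle:
  {P1} + {P2, P3, P4, P5, P6}: 58 + 60 = 118
  {P2} + {P1, P3, P4, P5, P6}: 42 + 68 = 110
  {P1, P2} + {P3, P4, P5, P6}: 62 + 60 = 122
  {P3} + {P1, P2, P4, P5, P6}: 46 + 68 = 114
  {P1, P3} + {P2, P4, P5, P6}: 62 + 60 = 122
  {P2, P3} + {P1, P4, P5, P6}: 46 + 64 = 110
  … (31 splits in total)
  {P5} + {P1, P2, P3, P4, P6}: 8 + 62 = 70  ← best
Best: vehicle 1 Base → P5 → Base = 8; vehicle 2 Base → P2 → P3 → P1 → P4 → P6 → Base = 62; combined 70.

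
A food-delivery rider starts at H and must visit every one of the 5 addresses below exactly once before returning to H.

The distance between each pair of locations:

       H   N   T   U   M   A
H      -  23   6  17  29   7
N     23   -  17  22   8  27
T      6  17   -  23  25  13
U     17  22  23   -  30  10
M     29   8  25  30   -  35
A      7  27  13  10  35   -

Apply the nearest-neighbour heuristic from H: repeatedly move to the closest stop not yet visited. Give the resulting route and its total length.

Total distance 88 via the nearest-neighbour route H → T → A → U → N → M → H.

At H the remaining stops are T 6, A 7, U 17, N 23, M 29; go to T.
At T the remaining stops are A 13, N 17, U 23, M 25; go to A.
At A the remaining stops are U 10, N 27, M 35; go to U.
At U the remaining stops are N 22, M 30; go to N.
At N the remaining stops are M 8; go to M.
Return M→H: 29.
Total = 6 + 13 + 10 + 22 + 8 + 29 = 88.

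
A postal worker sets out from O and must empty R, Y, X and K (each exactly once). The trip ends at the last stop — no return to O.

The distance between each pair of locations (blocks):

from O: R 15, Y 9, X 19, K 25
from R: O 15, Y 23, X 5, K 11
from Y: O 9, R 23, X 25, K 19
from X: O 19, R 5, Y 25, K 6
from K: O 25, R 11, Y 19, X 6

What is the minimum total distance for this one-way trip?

There are 4! = 24 possible orderings.
O→R→Y→X→K: 15+23+25+6 = 69
O→R→Y→K→X: 15+23+19+6 = 63
O→R→X→Y→K: 15+5+25+19 = 64
O→R→X→K→Y: 15+5+6+19 = 45
O→R→K→Y→X: 15+11+19+25 = 70
O→R→K→X→Y: 15+11+6+25 = 57
O→Y→R→X→K: 9+23+5+6 = 43
O→Y→R→K→X: 9+23+11+6 = 49
O→Y→X→R→K: 9+25+5+11 = 50
O→Y→X→K→R: 9+25+6+11 = 51
O→Y→K→R→X: 9+19+11+5 = 44
O→Y→K→X→R: 9+19+6+5 = 39
O→X→R→Y→K: 19+5+23+19 = 66
O→X→R→K→Y: 19+5+11+19 = 54
… (10 more)
The minimum is 39.
One shortest path: O → Y → K → X → R.

Minimum one-way distance = 39 blocks.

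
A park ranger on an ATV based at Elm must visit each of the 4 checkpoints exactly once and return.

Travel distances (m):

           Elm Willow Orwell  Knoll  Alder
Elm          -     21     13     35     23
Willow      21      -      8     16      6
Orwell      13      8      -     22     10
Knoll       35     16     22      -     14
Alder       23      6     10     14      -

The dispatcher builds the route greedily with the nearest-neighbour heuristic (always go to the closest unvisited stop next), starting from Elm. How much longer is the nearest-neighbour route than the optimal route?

From Elm: Orwell=13, Willow=21, Alder=23, Knoll=35 → choose Orwell (13).
From Orwell: Willow=8, Alder=10, Knoll=22 → choose Willow (8).
From Willow: Alder=6, Knoll=16 → choose Alder (6).
From Alder: Knoll=14 → choose Knoll (14).
NN route Elm → Orwell → Willow → Alder → Knoll → Elm costs 76.
Optimal: Elm → Willow → Knoll → Alder → Orwell → Elm costs 74 (by enumerating all 12 distinct tours).
Excess = 76 − 74 = 2.

The nearest-neighbour route is 2 m longer than optimal.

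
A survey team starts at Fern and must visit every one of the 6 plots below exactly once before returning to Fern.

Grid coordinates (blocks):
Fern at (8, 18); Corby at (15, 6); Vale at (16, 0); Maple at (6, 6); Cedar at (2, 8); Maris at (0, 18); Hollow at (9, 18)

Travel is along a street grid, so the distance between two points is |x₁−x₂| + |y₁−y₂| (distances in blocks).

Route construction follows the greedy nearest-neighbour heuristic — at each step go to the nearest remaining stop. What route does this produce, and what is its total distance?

Total distance 70 blocks via the nearest-neighbour route Fern → Hollow → Maris → Cedar → Maple → Corby → Vale → Fern.

From Fern: distances to unvisited — Hollow=1, Maris=8, Maple=14, Cedar=16, Corby=19, Vale=26. Nearest is Hollow (1).
From Hollow: distances to unvisited — Maris=9, Maple=15, Cedar=17, Corby=18, Vale=25. Nearest is Maris (9).
From Maris: distances to unvisited — Cedar=12, Maple=18, Corby=27, Vale=34. Nearest is Cedar (12).
From Cedar: distances to unvisited — Maple=6, Corby=15, Vale=22. Nearest is Maple (6).
From Maple: distances to unvisited — Corby=9, Vale=16. Nearest is Corby (9).
From Corby: distances to unvisited — Vale=7. Nearest is Vale (7).
Return Vale→Fern: 26.
Total = 1 + 9 + 12 + 6 + 9 + 7 + 26 = 70.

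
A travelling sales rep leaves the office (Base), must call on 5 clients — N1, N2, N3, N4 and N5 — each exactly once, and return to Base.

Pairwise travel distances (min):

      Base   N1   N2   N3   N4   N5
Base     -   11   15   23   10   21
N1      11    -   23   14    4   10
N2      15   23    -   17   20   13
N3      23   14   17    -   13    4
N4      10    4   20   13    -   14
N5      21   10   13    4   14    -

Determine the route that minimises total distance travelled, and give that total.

Shortest round trip = 60 min.

With 5 stops there are 5!/2 = 60 distinct round trips (a route and its reverse cost the same).
Base - N1 - N2 - N3 - N4 - N5 - Base: 11+23+17+13+14+21 = 99
Base - N1 - N2 - N3 - N5 - N4 - Base: 11+23+17+4+14+10 = 79
Base - N1 - N2 - N4 - N3 - N5 - Base: 11+23+20+13+4+21 = 92
Base - N1 - N2 - N4 - N5 - N3 - Base: 11+23+20+14+4+23 = 95
Base - N1 - N2 - N5 - N3 - N4 - Base: 11+23+13+4+13+10 = 74
Base - N1 - N2 - N5 - N4 - N3 - Base: 11+23+13+14+13+23 = 97
Base - N1 - N3 - N2 - N4 - N5 - Base: 11+14+17+20+14+21 = 97
Base - N1 - N3 - N2 - N5 - N4 - Base: 11+14+17+13+14+10 = 79
Base - N1 - N3 - N4 - N2 - N5 - Base: 11+14+13+20+13+21 = 92
Base - N1 - N3 - N4 - N5 - N2 - Base: 11+14+13+14+13+15 = 80
Base - N1 - N3 - N5 - N2 - N4 - Base: 11+14+4+13+20+10 = 72
Base - N1 - N3 - N5 - N4 - N2 - Base: 11+14+4+14+20+15 = 78
Base - N1 - N4 - N2 - N3 - N5 - Base: 11+4+20+17+4+21 = 77
Base - N1 - N4 - N2 - N5 - N3 - Base: 11+4+20+13+4+23 = 75
… (46 more)
Base - N1 - N4 - N3 - N5 - N2 - Base: 11+4+13+4+13+15 = 60  ← best
The minimum is 60.
One optimal route: Base → N1 → N4 → N3 → N5 → N2 → Base (or its reverse).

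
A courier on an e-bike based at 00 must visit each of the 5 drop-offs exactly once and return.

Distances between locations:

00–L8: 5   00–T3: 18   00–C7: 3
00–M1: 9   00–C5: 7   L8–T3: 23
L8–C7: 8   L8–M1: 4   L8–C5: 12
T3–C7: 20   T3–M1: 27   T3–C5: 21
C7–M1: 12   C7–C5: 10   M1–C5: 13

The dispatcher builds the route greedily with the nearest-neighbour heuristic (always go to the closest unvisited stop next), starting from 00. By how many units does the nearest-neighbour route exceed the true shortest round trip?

Excess over optimum: 1.

00: C7=3, L8=5, C5=7, M1=9, T3=18 ⇒ C7
C7: L8=8, C5=10, M1=12, T3=20 ⇒ L8
L8: M1=4, C5=12, T3=23 ⇒ M1
M1: C5=13, T3=27 ⇒ C5
C5: T3=21 ⇒ T3
NN route 00 → C7 → L8 → M1 → C5 → T3 → 00 costs 67.
Optimal: 00 → L8 → M1 → C5 → T3 → C7 → 00 costs 66 (by enumerating all 60 distinct tours).
Excess = 67 − 66 = 1.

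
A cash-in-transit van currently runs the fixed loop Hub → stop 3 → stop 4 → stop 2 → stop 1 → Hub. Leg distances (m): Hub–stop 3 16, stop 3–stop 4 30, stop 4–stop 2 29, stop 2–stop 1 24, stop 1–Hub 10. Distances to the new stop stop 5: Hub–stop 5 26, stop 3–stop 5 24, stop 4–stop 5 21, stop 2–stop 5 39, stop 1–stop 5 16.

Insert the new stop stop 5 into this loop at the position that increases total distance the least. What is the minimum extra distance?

Minimum extra distance: 15 m, inserting stop 5 between stop 3 and stop 4.

Insertion cost between consecutive stops i–j is d(i,stop 5) + d(stop 5,j) − d(i,j):
  between Hub and stop 3: 26 + 24 − 16 = 34
  between stop 3 and stop 4: 24 + 21 − 30 = 15
  between stop 4 and stop 2: 21 + 39 − 29 = 31
  between stop 2 and stop 1: 39 + 16 − 24 = 31
  between stop 1 and Hub: 16 + 26 − 10 = 32
Cheapest insertion is between stop 3 and stop 4, adding 15.
New total = 109 + 15 = 124.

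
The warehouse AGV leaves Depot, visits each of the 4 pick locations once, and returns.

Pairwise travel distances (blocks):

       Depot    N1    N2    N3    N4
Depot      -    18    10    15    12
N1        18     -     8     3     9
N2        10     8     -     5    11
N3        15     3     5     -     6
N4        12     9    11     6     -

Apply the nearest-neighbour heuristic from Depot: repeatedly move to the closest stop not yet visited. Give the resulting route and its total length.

Nearest-neighbour total = 39 blocks; route Depot → N2 → N3 → N1 → N4 → Depot.

From Depot: distances to unvisited — N2=10, N4=12, N3=15, N1=18. Nearest is N2 (10).
From N2: distances to unvisited — N3=5, N1=8, N4=11. Nearest is N3 (5).
From N3: distances to unvisited — N1=3, N4=6. Nearest is N1 (3).
From N1: distances to unvisited — N4=9. Nearest is N4 (9).
Return N4→Depot: 12.
Total = 10 + 5 + 3 + 9 + 12 = 39.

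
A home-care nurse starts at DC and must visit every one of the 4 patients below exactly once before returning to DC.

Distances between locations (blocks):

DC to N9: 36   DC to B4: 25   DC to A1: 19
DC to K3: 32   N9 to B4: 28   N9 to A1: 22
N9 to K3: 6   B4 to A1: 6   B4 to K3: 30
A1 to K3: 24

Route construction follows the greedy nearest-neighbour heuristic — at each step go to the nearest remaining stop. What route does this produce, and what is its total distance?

Nearest-neighbour total = 91 blocks; route DC → A1 → B4 → N9 → K3 → DC.

DC → [A1:19 / B4:25 / K3:32 / N9:36] → A1 (19)
A1 → [B4:6 / N9:22 / K3:24] → B4 (6)
B4 → [N9:28 / K3:30] → N9 (28)
N9 → [K3:6] → K3 (6)
Return K3→DC: 32.
Total = 19 + 6 + 28 + 6 + 32 = 91.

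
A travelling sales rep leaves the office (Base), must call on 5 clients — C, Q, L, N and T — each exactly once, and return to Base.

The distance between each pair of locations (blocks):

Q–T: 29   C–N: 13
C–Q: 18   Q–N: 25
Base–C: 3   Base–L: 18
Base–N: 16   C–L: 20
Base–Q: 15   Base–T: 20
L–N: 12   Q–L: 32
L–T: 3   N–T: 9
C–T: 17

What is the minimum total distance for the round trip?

There are 60 distinct closed tours to check (reversals are equivalent).
Base - C - Q - L - N - T - Base: 3+18+32+12+9+20 = 94
Base - C - Q - L - T - N - Base: 3+18+32+3+9+16 = 81
Base - C - Q - N - L - T - Base: 3+18+25+12+3+20 = 81
Base - C - Q - N - T - L - Base: 3+18+25+9+3+18 = 76
Base - C - Q - T - L - N - Base: 3+18+29+3+12+16 = 81
Base - C - Q - T - N - L - Base: 3+18+29+9+12+18 = 89
Base - C - L - Q - N - T - Base: 3+20+32+25+9+20 = 109
Base - C - L - Q - T - N - Base: 3+20+32+29+9+16 = 109
Base - C - L - N - Q - T - Base: 3+20+12+25+29+20 = 109
Base - C - L - N - T - Q - Base: 3+20+12+9+29+15 = 88
Base - C - L - T - Q - N - Base: 3+20+3+29+25+16 = 96
Base - C - L - T - N - Q - Base: 3+20+3+9+25+15 = 75
Base - C - N - Q - L - T - Base: 3+13+25+32+3+20 = 96
Base - C - N - Q - T - L - Base: 3+13+25+29+3+18 = 91
… (46 more)
The minimum is 75.
One optimal route: Base → C → L → T → N → Q → Base (or its reverse).

75 blocks — the shortest possible round trip.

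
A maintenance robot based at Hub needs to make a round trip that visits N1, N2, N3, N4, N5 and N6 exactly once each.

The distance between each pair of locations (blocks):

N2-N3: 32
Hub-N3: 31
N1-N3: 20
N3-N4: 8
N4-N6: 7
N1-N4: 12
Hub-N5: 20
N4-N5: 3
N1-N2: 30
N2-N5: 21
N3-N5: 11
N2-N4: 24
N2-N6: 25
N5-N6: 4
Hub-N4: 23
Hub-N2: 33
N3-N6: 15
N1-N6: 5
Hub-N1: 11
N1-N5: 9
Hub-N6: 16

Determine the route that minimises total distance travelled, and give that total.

With 6 stops there are 6!/2 = 360 distinct round trips (a route and its reverse cost the same).
Hub - N1 - N2 - N3 - N4 - N5 - N6 - Hub: 11+30+32+8+3+4+16 = 104
Hub - N1 - N2 - N3 - N4 - N6 - N5 - Hub: 11+30+32+8+7+4+20 = 112
Hub - N1 - N2 - N3 - N5 - N4 - N6 - Hub: 11+30+32+11+3+7+16 = 110
Hub - N1 - N2 - N3 - N5 - N6 - N4 - Hub: 11+30+32+11+4+7+23 = 118
Hub - N1 - N2 - N3 - N6 - N4 - N5 - Hub: 11+30+32+15+7+3+20 = 118
Hub - N1 - N2 - N3 - N6 - N5 - N4 - Hub: 11+30+32+15+4+3+23 = 118
Hub - N1 - N2 - N4 - N3 - N5 - N6 - Hub: 11+30+24+8+11+4+16 = 104
Hub - N1 - N2 - N4 - N3 - N6 - N5 - Hub: 11+30+24+8+15+4+20 = 112
… (352 more)
Hub - N1 - N6 - N3 - N4 - N5 - N2 - Hub: 11+5+15+8+3+21+33 = 96  ← best
The minimum is 96.
One optimal route: Hub → N1 → N6 → N3 → N4 → N5 → N2 → Hub (or its reverse).

Minimum total distance: 96 blocks.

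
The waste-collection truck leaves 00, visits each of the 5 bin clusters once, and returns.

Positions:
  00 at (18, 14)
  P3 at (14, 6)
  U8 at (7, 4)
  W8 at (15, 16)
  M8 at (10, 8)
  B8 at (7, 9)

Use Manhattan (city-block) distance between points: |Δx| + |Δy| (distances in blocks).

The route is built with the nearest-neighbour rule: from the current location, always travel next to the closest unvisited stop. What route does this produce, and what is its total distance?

From 00: distances to unvisited — W8=5, P3=12, M8=14, B8=16, U8=21. Nearest is W8 (5).
From W8: distances to unvisited — P3=11, M8=13, B8=15, U8=20. Nearest is P3 (11).
From P3: distances to unvisited — M8=6, U8=9, B8=10. Nearest is M8 (6).
From M8: distances to unvisited — B8=4, U8=7. Nearest is B8 (4).
From B8: distances to unvisited — U8=5. Nearest is U8 (5).
Return U8→00: 21.
Total = 5 + 11 + 6 + 4 + 5 + 21 = 52.

Nearest-neighbour total = 52 blocks; route 00 → W8 → P3 → M8 → B8 → U8 → 00.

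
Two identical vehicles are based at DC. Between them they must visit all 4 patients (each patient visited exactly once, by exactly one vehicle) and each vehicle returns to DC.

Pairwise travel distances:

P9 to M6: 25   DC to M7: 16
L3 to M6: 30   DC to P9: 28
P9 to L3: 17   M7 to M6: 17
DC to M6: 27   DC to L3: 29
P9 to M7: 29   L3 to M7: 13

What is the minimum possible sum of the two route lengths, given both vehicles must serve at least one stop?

There are 2^3 − 1 = 7 ways to divide the 4 stops into two non-empty groups. For each, the best each vehicle can do is its own shortest tour through its group:
  {P9} + {L3, M7, M6}: 56 + 86 = 142
  {L3} + {P9, M7, M6}: 58 + 86 = 144
  {P9, L3} + {M7, M6}: 74 + 60 = 134
  {M7} + {P9, L3, M6}: 32 + 98 = 130
  {P9, M7} + {L3, M6}: 73 + 86 = 159
  {L3, M7} + {P9, M6}: 58 + 80 = 138
  … (7 splits in total)
  {P9, L3, M7} + {M6}: 74 + 54 = 128  ← best
Best: vehicle 1 DC → P9 → L3 → M7 → DC = 74; vehicle 2 DC → M6 → DC = 54; combined 128.

Minimum combined distance: 128.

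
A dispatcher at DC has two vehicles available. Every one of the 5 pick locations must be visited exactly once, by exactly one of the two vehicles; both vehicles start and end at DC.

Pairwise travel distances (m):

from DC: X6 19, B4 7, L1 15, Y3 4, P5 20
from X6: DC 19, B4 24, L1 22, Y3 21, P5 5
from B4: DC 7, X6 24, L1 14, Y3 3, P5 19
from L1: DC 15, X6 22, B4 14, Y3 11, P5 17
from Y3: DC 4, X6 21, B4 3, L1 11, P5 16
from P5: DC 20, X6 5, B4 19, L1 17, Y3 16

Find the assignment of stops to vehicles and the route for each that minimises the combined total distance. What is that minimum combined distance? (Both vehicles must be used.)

There are 2^4 − 1 = 15 ways to divide the 5 stops into two non-empty groups. For each, the best each vehicle can do is its own shortest tour through its group:
  {X6} + {B4, L1, Y3, P5}: 38 + 58 = 96
  {B4} + {X6, L1, Y3, P5}: 14 + 56 = 70
  {X6, B4} + {L1, Y3, P5}: 50 + 52 = 102
  {L1} + {X6, B4, Y3, P5}: 30 + 50 = 80
  {X6, L1} + {B4, Y3, P5}: 56 + 46 = 102
  {B4, L1} + {X6, Y3, P5}: 36 + 44 = 80
  … (15 splits in total)
Best: vehicle 1 DC → B4 → DC = 14; vehicle 2 DC → X6 → P5 → L1 → Y3 → DC = 56; combined 70.

70 m — the smallest possible combined total.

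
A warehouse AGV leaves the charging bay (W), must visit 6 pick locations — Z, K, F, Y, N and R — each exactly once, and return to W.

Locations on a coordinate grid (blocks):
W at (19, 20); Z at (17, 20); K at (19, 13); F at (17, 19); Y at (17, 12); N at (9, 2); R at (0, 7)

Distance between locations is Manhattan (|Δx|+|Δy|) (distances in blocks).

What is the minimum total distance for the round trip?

W → Z → K → F → Y → N → R → W: 2+9+8+7+18+14+32 = 90
W → Z → K → F → Y → R → N → W: 2+9+8+7+22+14+28 = 90
W → Z → K → F → N → Y → R → W: 2+9+8+25+18+22+32 = 116
W → Z → K → F → N → R → Y → W: 2+9+8+25+14+22+10 = 90
W → Z → K → F → R → Y → N → W: 2+9+8+29+22+18+28 = 116
W → Z → K → F → R → N → Y → W: 2+9+8+29+14+18+10 = 90
W → Z → K → Y → F → N → R → W: 2+9+3+7+25+14+32 = 92
W → Z → K → Y → F → R → N → W: 2+9+3+7+29+14+28 = 92
… (352 more)
W → Z → F → Y → N → R → K → W: 2+1+7+18+14+25+7 = 74  ← best
The minimum is 74.
One optimal route: W → Z → F → Y → N → R → K → W (or its reverse).

Minimum total distance: 74 blocks.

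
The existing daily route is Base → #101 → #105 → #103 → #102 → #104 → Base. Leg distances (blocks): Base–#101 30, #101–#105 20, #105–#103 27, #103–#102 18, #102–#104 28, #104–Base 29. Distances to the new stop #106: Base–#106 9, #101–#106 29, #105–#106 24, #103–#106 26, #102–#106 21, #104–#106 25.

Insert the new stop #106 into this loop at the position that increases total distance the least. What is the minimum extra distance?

Insertion cost between consecutive stops i–j is d(i,#106) + d(#106,j) − d(i,j):
  between Base and #101: 9 + 29 − 30 = 8
  between #101 and #105: 29 + 24 − 20 = 33
  between #105 and #103: 24 + 26 − 27 = 23
  between #103 and #102: 26 + 21 − 18 = 29
  between #102 and #104: 21 + 25 − 28 = 18
  between #104 and Base: 25 + 9 − 29 = 5
Cheapest insertion is between #104 and Base, adding 5.
New total = 152 + 5 = 157.

Minimum extra distance: 5 blocks, inserting #106 between #104 and Base.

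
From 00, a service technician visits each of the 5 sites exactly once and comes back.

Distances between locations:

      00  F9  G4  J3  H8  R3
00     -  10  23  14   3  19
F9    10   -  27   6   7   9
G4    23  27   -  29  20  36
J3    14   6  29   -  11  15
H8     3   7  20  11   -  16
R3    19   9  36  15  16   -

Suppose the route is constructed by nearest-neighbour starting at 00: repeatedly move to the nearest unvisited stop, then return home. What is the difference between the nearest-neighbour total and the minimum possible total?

4 longer than the optimal tour.

From 00: H8=3, F9=10, J3=14, R3=19, G4=23 → choose H8 (3).
From H8: F9=7, J3=11, R3=16, G4=20 → choose F9 (7).
From F9: J3=6, R3=9, G4=27 → choose J3 (6).
From J3: R3=15, G4=29 → choose R3 (15).
From R3: G4=36 → choose G4 (36).
NN route 00 → H8 → F9 → J3 → R3 → G4 → 00 costs 90.
Optimal: 00 → F9 → R3 → J3 → G4 → H8 → 00 costs 86 (by enumerating all 60 distinct tours).
Excess = 90 − 86 = 4.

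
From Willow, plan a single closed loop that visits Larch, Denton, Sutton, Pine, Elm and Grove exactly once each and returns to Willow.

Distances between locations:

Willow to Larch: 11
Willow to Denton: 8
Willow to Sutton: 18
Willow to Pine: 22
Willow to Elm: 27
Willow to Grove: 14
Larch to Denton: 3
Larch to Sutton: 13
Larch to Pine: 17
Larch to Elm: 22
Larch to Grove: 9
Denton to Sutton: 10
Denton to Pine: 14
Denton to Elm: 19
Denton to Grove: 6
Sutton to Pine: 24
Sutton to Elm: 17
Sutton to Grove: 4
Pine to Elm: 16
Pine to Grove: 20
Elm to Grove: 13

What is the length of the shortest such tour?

Minimum total distance: 79.

Willow - Larch - Denton - Sutton - Pine - Elm - Grove - Willow: 11+3+10+24+16+13+14 = 91
Willow - Larch - Denton - Sutton - Pine - Grove - Elm - Willow: 11+3+10+24+20+13+27 = 108
Willow - Larch - Denton - Sutton - Elm - Pine - Grove - Willow: 11+3+10+17+16+20+14 = 91
Willow - Larch - Denton - Sutton - Elm - Grove - Pine - Willow: 11+3+10+17+13+20+22 = 96
Willow - Larch - Denton - Sutton - Grove - Pine - Elm - Willow: 11+3+10+4+20+16+27 = 91
Willow - Larch - Denton - Sutton - Grove - Elm - Pine - Willow: 11+3+10+4+13+16+22 = 79
Willow - Larch - Denton - Pine - Sutton - Elm - Grove - Willow: 11+3+14+24+17+13+14 = 96
Willow - Larch - Denton - Pine - Sutton - Grove - Elm - Willow: 11+3+14+24+4+13+27 = 96
… (352 more)
The minimum is 79.
One optimal route: Willow → Larch → Denton → Sutton → Grove → Elm → Pine → Willow (or its reverse).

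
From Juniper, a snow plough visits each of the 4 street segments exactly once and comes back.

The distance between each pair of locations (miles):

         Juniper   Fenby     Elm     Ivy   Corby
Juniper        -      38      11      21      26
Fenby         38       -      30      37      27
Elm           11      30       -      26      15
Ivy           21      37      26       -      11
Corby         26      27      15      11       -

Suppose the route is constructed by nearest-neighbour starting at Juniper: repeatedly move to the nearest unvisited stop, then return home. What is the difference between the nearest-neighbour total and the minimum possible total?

Excess over optimum: 12 miles.

Juniper: Elm=11, Ivy=21, Corby=26, Fenby=38 ⇒ Elm
Elm: Corby=15, Ivy=26, Fenby=30 ⇒ Corby
Corby: Ivy=11, Fenby=27 ⇒ Ivy
Ivy: Fenby=37 ⇒ Fenby
NN route Juniper → Elm → Corby → Ivy → Fenby → Juniper costs 112.
Optimal: Juniper → Elm → Fenby → Corby → Ivy → Juniper costs 100 (by enumerating all 12 distinct tours).
Excess = 112 − 100 = 12.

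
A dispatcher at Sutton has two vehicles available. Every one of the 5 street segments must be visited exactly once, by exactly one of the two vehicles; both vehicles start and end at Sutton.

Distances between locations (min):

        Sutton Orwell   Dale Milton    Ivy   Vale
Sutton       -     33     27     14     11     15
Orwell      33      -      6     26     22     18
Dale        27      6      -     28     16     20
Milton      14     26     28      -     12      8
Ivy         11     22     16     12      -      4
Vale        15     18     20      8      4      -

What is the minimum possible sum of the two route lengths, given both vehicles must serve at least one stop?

94 min — the smallest possible combined total.

Try each way of splitting the stops between the two vehicles (each non-empty) and, for each split, find the best tour for each vehicle:
  {Orwell} + {Dale, Milton, Ivy, Vale}: 66 + 69 = 135
  {Dale} + {Orwell, Milton, Ivy, Vale}: 54 + 73 = 127
  {Orwell, Dale} + {Milton, Ivy, Vale}: 66 + 37 = 103
  {Milton} + {Orwell, Dale, Ivy, Vale}: 28 + 66 = 94
  {Orwell, Milton} + {Dale, Ivy, Vale}: 73 + 62 = 135
  {Dale, Milton} + {Orwell, Ivy, Vale}: 69 + 66 = 135
  … (15 splits in total)
Best: vehicle 1 Sutton → Milton → Sutton = 28; vehicle 2 Sutton → Dale → Orwell → Vale → Ivy → Sutton = 66; combined 94.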